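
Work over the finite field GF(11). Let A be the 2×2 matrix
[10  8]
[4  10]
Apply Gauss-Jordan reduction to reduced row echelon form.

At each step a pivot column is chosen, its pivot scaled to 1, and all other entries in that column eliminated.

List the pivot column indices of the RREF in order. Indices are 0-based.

step 1: normalize row 0 (÷10) = (1, 3)
  row 1: subtract 4×row0 = (0, 9)
step 2: normalize row 1 (÷9) = (0, 1)
  row 0: subtract 3×row1 = (1, 0)

pivot columns: 0, 1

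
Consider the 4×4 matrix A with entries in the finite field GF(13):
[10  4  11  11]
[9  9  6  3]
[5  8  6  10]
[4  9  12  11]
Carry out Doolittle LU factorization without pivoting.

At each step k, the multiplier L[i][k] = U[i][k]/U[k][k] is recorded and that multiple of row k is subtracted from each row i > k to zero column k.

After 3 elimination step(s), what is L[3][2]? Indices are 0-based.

k=0: U[0][0]=10
  eliminate (1,0): mult=10, new row 1: (0, 8, 0, 10); set L[1][0]=10
  eliminate (2,0): mult=7, new row 2: (0, 6, 7, 11); set L[2][0]=7
  eliminate (3,0): mult=3, new row 3: (0, 10, 5, 4); set L[3][0]=3
k=1: U[1][1]=8
  eliminate (2,1): mult=4, new row 2: (0, 0, 7, 10); set L[2][1]=4
  eliminate (3,1): mult=11, new row 3: (0, 0, 5, 11); set L[3][1]=11
k=2: U[2][2]=7
  eliminate (3,2): mult=10, new row 3: (0, 0, 0, 2); set L[3][2]=10

L[3][2] = 10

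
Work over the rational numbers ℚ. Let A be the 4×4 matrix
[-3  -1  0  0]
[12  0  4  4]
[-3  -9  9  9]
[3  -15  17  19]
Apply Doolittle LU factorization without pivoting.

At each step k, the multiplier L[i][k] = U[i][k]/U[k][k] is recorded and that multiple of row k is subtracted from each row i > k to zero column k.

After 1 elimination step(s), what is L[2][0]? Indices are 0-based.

Step 1: pivot at (0,0) is -3.
  row1 ← row1 − (-4)·row0  ⇒  L[1][0]=-4, U row1=(0, -4, 4, 4)
  row2 ← row2 − (1)·row0  ⇒  L[2][0]=1, U row2=(0, -8, 9, 9)
  row3 ← row3 − (-1)·row0  ⇒  L[3][0]=-1, U row3=(0, -16, 17, 19)

L[2][0] = 1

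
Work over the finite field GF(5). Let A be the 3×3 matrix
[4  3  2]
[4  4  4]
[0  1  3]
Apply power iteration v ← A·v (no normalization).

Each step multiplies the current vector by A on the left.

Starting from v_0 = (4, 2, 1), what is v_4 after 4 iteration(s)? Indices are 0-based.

v_0 = (4, 2, 1).
v_1 = A·v_0 = (4, 3, 0).
v_2 = A·v_1 = (0, 3, 3).
v_3 = A·v_2 = (0, 4, 2).
v_4 = A·v_3 = (1, 4, 0).

v_4 = (1, 4, 0)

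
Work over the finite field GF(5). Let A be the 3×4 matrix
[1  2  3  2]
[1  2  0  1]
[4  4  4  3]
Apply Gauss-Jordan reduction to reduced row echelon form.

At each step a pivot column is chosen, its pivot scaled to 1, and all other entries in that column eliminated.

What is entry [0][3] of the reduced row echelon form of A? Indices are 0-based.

step 1: normalize row 0 (÷1) = (1, 2, 3, 2)
  row 1: subtract 1×row0 = (0, 0, 2, 4)
  row 2: subtract 4×row0 = (0, 1, 2, 0)
step 2: exchange rows 1,2
step 2: normalize row 1 (÷1) = (0, 1, 2, 0)
  row 0: subtract 2×row1 = (1, 0, 4, 2)
step 3: normalize row 2 (÷2) = (0, 0, 1, 2)
  row 0: subtract 4×row2 = (1, 0, 0, 4)
  row 1: subtract 2×row2 = (0, 1, 0, 1)

M[0][3] = 4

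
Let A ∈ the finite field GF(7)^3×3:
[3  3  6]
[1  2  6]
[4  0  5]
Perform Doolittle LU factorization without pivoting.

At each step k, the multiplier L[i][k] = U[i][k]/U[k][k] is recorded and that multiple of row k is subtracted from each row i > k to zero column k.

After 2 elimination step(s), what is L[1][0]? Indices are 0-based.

L[1][0] = 5

[col 0] pivot 3
  R1 -= 5*R0 → (0, 1, 4)  (L[1][0] := 5)
  R2 -= 6*R0 → (0, 3, 4)  (L[2][0] := 6)
[col 1] pivot 1
  R2 -= 3*R1 → (0, 0, 6)  (L[2][1] := 3)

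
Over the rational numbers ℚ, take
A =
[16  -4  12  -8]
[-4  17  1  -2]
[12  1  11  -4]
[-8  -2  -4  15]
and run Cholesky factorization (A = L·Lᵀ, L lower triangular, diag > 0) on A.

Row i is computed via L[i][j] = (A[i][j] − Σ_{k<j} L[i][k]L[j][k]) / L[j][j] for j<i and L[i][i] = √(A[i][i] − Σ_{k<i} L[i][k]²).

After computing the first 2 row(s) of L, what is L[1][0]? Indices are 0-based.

Step 1: L[0][0] = √(16) = 4.
  L[1][0] = (-4) / L[0][0] = -1.
Step 2: L[1][1] = √(16) = 4.

L[1][0] = -1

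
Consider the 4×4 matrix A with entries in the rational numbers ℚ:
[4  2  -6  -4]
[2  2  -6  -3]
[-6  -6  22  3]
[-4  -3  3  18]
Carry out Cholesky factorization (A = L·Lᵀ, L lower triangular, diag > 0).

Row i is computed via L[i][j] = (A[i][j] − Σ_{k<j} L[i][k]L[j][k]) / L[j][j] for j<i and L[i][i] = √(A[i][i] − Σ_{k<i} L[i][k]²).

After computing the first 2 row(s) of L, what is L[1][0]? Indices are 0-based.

L[1][0] = 1

Step 1: L[0][0] = √(4) = 2.
  L[1][0] = (2) / L[0][0] = 1.
Step 2: L[1][1] = √(1) = 1.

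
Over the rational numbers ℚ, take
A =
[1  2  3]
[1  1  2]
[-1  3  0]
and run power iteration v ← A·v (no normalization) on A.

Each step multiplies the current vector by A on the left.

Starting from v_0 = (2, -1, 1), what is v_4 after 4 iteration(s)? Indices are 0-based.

v_0 = (2, -1, 1).
v_1 = A·v_0 = (3, 3, -5).
v_2 = A·v_1 = (-6, -4, 6).
v_3 = A·v_2 = (4, 2, -6).
v_4 = A·v_3 = (-10, -6, 2).

v_4 = (-10, -6, 2)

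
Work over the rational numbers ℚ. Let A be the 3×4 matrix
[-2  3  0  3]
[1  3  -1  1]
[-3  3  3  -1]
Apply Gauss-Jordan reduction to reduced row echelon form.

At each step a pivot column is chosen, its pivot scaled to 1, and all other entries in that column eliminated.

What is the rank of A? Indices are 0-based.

[1] R0 /= -2  ⇒  (1, -3/2, 0, -3/2)
     R1 -= 1·R0  ⇒  (0, 9/2, -1, 5/2)
     R2 -= -3·R0  ⇒  (0, -3/2, 3, -11/2)
[2] R1 /= 9/2  ⇒  (0, 1, -2/9, 5/9)
     R0 -= -3/2·R1  ⇒  (1, 0, -1/3, -2/3)
     R2 -= -3/2·R1  ⇒  (0, 0, 8/3, -14/3)
[3] R2 /= 8/3  ⇒  (0, 0, 1, -7/4)
     R0 -= -1/3·R2  ⇒  (1, 0, 0, -5/4)
     R1 -= -2/9·R2  ⇒  (0, 1, 0, 1/6)

rank = 3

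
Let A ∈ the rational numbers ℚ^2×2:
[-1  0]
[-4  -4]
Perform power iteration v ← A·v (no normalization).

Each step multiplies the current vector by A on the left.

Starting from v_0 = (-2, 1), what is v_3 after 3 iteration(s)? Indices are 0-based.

v_3 = (2, 104)

v_0 = (-2, 1).
v_1 = A·v_0 = (2, 4).
v_2 = A·v_1 = (-2, -24).
v_3 = A·v_2 = (2, 104).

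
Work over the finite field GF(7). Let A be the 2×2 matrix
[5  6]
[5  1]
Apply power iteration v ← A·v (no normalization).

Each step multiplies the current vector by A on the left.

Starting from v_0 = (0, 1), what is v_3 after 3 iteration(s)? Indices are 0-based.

v_3 = (2, 1)

v_0 = (0, 1).
v_1 = A·v_0 = (6, 1).
v_2 = A·v_1 = (1, 3).
v_3 = A·v_2 = (2, 1).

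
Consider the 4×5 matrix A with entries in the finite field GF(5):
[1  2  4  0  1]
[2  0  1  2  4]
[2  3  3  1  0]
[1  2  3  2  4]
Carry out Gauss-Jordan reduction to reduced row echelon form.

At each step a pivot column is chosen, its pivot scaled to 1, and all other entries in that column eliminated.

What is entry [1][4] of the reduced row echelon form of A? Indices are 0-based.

M[1][4] = 3

pivot(0,0)=1: scale R0 → (1, 2, 4, 0, 1)
  clear (1,0): R1 −= (2)R0 → (0, 1, 3, 2, 2)
  clear (2,0): R2 −= (2)R0 → (0, 4, 0, 1, 3)
  clear (3,0): R3 −= (1)R0 → (0, 0, 4, 2, 3)
pivot(1,1)=1: scale R1 → (0, 1, 3, 2, 2)
  clear (0,1): R0 −= (2)R1 → (1, 0, 3, 1, 2)
  clear (2,1): R2 −= (4)R1 → (0, 0, 3, 3, 0)
pivot(2,2)=3: scale R2 → (0, 0, 1, 1, 0)
  clear (0,2): R0 −= (3)R2 → (1, 0, 0, 3, 2)
  clear (1,2): R1 −= (3)R2 → (0, 1, 0, 4, 2)
  clear (3,2): R3 −= (4)R2 → (0, 0, 0, 3, 3)
pivot(3,3)=3: scale R3 → (0, 0, 0, 1, 1)
  clear (0,3): R0 −= (3)R3 → (1, 0, 0, 0, 4)
  clear (1,3): R1 −= (4)R3 → (0, 1, 0, 0, 3)
  clear (2,3): R2 −= (1)R3 → (0, 0, 1, 0, 4)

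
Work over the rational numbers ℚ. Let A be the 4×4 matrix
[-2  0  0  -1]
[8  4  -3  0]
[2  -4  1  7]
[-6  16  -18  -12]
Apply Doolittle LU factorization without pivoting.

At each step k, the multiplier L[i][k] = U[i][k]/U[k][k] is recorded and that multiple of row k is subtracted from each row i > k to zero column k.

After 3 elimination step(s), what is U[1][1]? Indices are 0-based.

U[1][1] = 4

k=0: U[0][0]=-2
  eliminate (1,0): mult=-4, new row 1: (0, 4, -3, -4); set L[1][0]=-4
  eliminate (2,0): mult=-1, new row 2: (0, -4, 1, 6); set L[2][0]=-1
  eliminate (3,0): mult=3, new row 3: (0, 16, -18, -9); set L[3][0]=3
k=1: U[1][1]=4
  eliminate (2,1): mult=-1, new row 2: (0, 0, -2, 2); set L[2][1]=-1
  eliminate (3,1): mult=4, new row 3: (0, 0, -6, 7); set L[3][1]=4
k=2: U[2][2]=-2
  eliminate (3,2): mult=3, new row 3: (0, 0, 0, 1); set L[3][2]=3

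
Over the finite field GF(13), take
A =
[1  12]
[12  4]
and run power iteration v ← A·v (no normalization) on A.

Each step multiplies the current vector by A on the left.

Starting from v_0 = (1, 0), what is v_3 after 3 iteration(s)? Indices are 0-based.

v_0 = (1, 0).
v_1 = A·v_0 = (1, 12).
v_2 = A·v_1 = (2, 8).
v_3 = A·v_2 = (7, 4).

v_3 = (7, 4)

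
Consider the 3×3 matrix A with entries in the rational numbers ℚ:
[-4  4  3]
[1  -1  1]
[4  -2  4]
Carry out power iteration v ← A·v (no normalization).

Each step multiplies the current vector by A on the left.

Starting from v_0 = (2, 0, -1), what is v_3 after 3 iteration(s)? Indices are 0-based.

v_0 = (2, 0, -1).
v_1 = A·v_0 = (-11, 1, 4).
v_2 = A·v_1 = (60, -8, -30).
v_3 = A·v_2 = (-362, 38, 136).

v_3 = (-362, 38, 136)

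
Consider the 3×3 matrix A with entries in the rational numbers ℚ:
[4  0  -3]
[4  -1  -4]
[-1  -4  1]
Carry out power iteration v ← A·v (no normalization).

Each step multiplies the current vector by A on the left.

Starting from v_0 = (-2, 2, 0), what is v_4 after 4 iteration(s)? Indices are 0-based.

v_4 = (-872, -694, 1134)

v_0 = (-2, 2, 0).
v_1 = A·v_0 = (-8, -10, -6).
v_2 = A·v_1 = (-14, 2, 42).
v_3 = A·v_2 = (-182, -226, 48).
v_4 = A·v_3 = (-872, -694, 1134).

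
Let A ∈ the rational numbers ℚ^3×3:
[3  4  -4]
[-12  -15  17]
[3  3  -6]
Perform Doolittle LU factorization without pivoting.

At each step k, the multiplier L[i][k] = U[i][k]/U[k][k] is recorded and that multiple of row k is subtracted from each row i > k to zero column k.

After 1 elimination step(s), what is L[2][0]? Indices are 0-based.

L[2][0] = 1

Step 1: pivot at (0,0) is 3.
  row1 ← row1 − (-4)·row0  ⇒  L[1][0]=-4, U row1=(0, 1, 1)
  row2 ← row2 − (1)·row0  ⇒  L[2][0]=1, U row2=(0, -1, -2)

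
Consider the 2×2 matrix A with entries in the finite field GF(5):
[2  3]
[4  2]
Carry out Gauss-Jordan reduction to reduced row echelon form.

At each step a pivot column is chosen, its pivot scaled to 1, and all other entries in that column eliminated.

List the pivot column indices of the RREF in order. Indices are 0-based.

pivot columns: 0, 1

pivot(0,0)=2: scale R0 → (1, 4)
  clear (1,0): R1 −= (4)R0 → (0, 1)
pivot(1,1)=1: scale R1 → (0, 1)
  clear (0,1): R0 −= (4)R1 → (1, 0)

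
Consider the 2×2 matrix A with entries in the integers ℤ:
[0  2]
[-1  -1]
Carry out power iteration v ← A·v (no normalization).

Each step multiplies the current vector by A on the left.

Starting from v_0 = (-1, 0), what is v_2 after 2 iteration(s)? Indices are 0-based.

v_2 = (2, -1)

v_0 = (-1, 0).
v_1 = A·v_0 = (0, 1).
v_2 = A·v_1 = (2, -1).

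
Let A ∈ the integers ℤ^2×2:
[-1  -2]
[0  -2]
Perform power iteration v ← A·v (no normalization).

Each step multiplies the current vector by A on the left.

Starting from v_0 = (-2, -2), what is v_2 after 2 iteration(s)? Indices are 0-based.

v_0 = (-2, -2).
v_1 = A·v_0 = (6, 4).
v_2 = A·v_1 = (-14, -8).

v_2 = (-14, -8)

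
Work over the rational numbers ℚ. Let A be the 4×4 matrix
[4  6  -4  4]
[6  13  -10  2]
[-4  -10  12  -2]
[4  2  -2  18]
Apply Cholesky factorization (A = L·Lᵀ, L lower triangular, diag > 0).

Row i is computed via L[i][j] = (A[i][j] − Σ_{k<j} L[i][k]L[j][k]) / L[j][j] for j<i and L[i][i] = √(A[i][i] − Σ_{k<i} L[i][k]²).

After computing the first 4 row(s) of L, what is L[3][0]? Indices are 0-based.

Step 1: L[0][0] = √(4) = 2.
  L[1][0] = (6) / L[0][0] = 3.
Step 2: L[1][1] = √(4) = 2.
  L[2][0] = (-4) / L[0][0] = -2.
  L[2][1] = (-4) / L[1][1] = -2.
Step 3: L[2][2] = √(4) = 2.
  L[3][0] = (4) / L[0][0] = 2.
  L[3][1] = (-4) / L[1][1] = -2.
  L[3][2] = (-2) / L[2][2] = -1.
Step 4: L[3][3] = √(9) = 3.

L[3][0] = 2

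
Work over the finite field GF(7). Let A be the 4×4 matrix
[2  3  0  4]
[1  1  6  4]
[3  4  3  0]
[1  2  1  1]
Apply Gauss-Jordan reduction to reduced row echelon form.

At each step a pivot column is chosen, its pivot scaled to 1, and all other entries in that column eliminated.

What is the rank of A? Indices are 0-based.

step 1: normalize row 0 (÷2) = (1, 5, 0, 2)
  row 1: subtract 1×row0 = (0, 3, 6, 2)
  row 2: subtract 3×row0 = (0, 3, 3, 1)
  row 3: subtract 1×row0 = (0, 4, 1, 6)
step 2: normalize row 1 (÷3) = (0, 1, 2, 3)
  row 0: subtract 5×row1 = (1, 0, 4, 1)
  row 2: subtract 3×row1 = (0, 0, 4, 6)
  row 3: subtract 4×row1 = (0, 0, 0, 1)
step 3: normalize row 2 (÷4) = (0, 0, 1, 5)
  row 0: subtract 4×row2 = (1, 0, 0, 2)
  row 1: subtract 2×row2 = (0, 1, 0, 0)
step 4: normalize row 3 (÷1) = (0, 0, 0, 1)
  row 0: subtract 2×row3 = (1, 0, 0, 0)
  row 2: subtract 5×row3 = (0, 0, 1, 0)

rank = 4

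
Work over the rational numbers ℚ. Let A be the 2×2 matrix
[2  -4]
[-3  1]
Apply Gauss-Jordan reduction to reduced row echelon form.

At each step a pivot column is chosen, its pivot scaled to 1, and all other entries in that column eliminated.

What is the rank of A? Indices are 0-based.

rank = 2

step 1: normalize row 0 (÷2) = (1, -2)
  row 1: subtract -3×row0 = (0, -5)
step 2: normalize row 1 (÷-5) = (0, 1)
  row 0: subtract -2×row1 = (1, 0)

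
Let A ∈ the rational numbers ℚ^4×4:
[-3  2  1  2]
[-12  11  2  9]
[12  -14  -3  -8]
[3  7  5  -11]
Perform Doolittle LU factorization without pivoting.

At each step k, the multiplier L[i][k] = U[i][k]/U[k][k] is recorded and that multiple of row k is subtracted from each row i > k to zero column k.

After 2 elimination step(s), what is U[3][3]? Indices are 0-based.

k=0: U[0][0]=-3
  eliminate (1,0): mult=4, new row 1: (0, 3, -2, 1); set L[1][0]=4
  eliminate (2,0): mult=-4, new row 2: (0, -6, 1, 0); set L[2][0]=-4
  eliminate (3,0): mult=-1, new row 3: (0, 9, 6, -9); set L[3][0]=-1
k=1: U[1][1]=3
  eliminate (2,1): mult=-2, new row 2: (0, 0, -3, 2); set L[2][1]=-2
  eliminate (3,1): mult=3, new row 3: (0, 0, 12, -12); set L[3][1]=3

U[3][3] = -12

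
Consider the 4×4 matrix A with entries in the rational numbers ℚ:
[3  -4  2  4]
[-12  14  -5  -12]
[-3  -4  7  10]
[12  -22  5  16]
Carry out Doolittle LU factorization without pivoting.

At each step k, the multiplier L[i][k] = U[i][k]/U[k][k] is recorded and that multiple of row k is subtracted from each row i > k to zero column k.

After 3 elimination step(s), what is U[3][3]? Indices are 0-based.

U[3][3] = -4

k=0: U[0][0]=3
  eliminate (1,0): mult=-4, new row 1: (0, -2, 3, 4); set L[1][0]=-4
  eliminate (2,0): mult=-1, new row 2: (0, -8, 9, 14); set L[2][0]=-1
  eliminate (3,0): mult=4, new row 3: (0, -6, -3, 0); set L[3][0]=4
k=1: U[1][1]=-2
  eliminate (2,1): mult=4, new row 2: (0, 0, -3, -2); set L[2][1]=4
  eliminate (3,1): mult=3, new row 3: (0, 0, -12, -12); set L[3][1]=3
k=2: U[2][2]=-3
  eliminate (3,2): mult=4, new row 3: (0, 0, 0, -4); set L[3][2]=4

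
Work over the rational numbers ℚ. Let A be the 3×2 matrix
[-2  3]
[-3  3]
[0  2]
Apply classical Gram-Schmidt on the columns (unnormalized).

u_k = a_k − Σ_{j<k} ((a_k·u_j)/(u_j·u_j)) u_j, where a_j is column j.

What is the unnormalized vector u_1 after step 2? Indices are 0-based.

u_1 = (9/13, -6/13, 2)

Step 1: u_0 = a_0 = (-2, -3, 0).
Step 2: u_1 = a_1 − (-15/13)·u_0 = (9/13, -6/13, 2).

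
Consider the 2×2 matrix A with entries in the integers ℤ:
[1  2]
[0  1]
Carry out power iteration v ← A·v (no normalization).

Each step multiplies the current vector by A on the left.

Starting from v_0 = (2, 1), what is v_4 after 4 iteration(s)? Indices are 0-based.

v_4 = (10, 1)

v_0 = (2, 1).
v_1 = A·v_0 = (4, 1).
v_2 = A·v_1 = (6, 1).
v_3 = A·v_2 = (8, 1).
v_4 = A·v_3 = (10, 1).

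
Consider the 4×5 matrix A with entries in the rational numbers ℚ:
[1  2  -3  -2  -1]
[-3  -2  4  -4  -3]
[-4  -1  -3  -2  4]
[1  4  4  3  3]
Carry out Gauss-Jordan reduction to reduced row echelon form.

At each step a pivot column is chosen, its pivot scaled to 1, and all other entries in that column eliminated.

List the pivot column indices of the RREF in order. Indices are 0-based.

pivot columns: 0, 1, 2, 3

pivot(0,0)=1: scale R0 → (1, 2, -3, -2, -1)
  clear (1,0): R1 −= (-3)R0 → (0, 4, -5, -10, -6)
  clear (2,0): R2 −= (-4)R0 → (0, 7, -15, -10, 0)
  clear (3,0): R3 −= (1)R0 → (0, 2, 7, 5, 4)
pivot(1,1)=4: scale R1 → (0, 1, -5/4, -5/2, -3/2)
  clear (0,1): R0 −= (2)R1 → (1, 0, -1/2, 3, 2)
  clear (2,1): R2 −= (7)R1 → (0, 0, -25/4, 15/2, 21/2)
  clear (3,1): R3 −= (2)R1 → (0, 0, 19/2, 10, 7)
pivot(2,2)=-25/4: scale R2 → (0, 0, 1, -6/5, -42/25)
  clear (0,2): R0 −= (-1/2)R2 → (1, 0, 0, 12/5, 29/25)
  clear (1,2): R1 −= (-5/4)R2 → (0, 1, 0, -4, -18/5)
  clear (3,2): R3 −= (19/2)R2 → (0, 0, 0, 107/5, 574/25)
pivot(3,3)=107/5: scale R3 → (0, 0, 0, 1, 574/535)
  clear (0,3): R0 −= (12/5)R3 → (1, 0, 0, 0, -757/535)
  clear (1,3): R1 −= (-4)R3 → (0, 1, 0, 0, 74/107)
  clear (2,3): R2 −= (-6/5)R3 → (0, 0, 1, 0, -42/107)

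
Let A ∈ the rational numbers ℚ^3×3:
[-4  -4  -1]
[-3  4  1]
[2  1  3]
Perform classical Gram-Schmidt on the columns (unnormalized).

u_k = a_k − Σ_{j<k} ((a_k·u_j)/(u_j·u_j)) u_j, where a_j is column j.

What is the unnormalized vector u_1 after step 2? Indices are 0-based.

u_1 = (-92/29, 134/29, 17/29)

Step 1: u_0 = a_0 = (-4, -3, 2).
Step 2: u_1 = a_1 − (6/29)·u_0 = (-92/29, 134/29, 17/29).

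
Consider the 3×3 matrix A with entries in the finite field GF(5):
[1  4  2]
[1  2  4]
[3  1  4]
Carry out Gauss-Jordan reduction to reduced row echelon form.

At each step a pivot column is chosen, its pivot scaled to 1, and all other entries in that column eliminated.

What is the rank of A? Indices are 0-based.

step 1: normalize row 0 (÷1) = (1, 4, 2)
  row 1: subtract 1×row0 = (0, 3, 2)
  row 2: subtract 3×row0 = (0, 4, 3)
step 2: normalize row 1 (÷3) = (0, 1, 4)
  row 0: subtract 4×row1 = (1, 0, 1)
  row 2: subtract 4×row1 = (0, 0, 2)
step 3: normalize row 2 (÷2) = (0, 0, 1)
  row 0: subtract 1×row2 = (1, 0, 0)
  row 1: subtract 4×row2 = (0, 1, 0)

rank = 3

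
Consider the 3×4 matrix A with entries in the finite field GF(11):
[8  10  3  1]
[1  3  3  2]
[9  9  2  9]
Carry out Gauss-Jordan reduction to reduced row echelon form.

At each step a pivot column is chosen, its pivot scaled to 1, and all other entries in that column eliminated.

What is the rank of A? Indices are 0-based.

step 1: normalize row 0 (÷8) = (1, 4, 10, 7)
  row 1: subtract 1×row0 = (0, 10, 4, 6)
  row 2: subtract 9×row0 = (0, 6, 0, 1)
step 2: normalize row 1 (÷10) = (0, 1, 7, 5)
  row 0: subtract 4×row1 = (1, 0, 4, 9)
  row 2: subtract 6×row1 = (0, 0, 2, 4)
step 3: normalize row 2 (÷2) = (0, 0, 1, 2)
  row 0: subtract 4×row2 = (1, 0, 0, 1)
  row 1: subtract 7×row2 = (0, 1, 0, 2)

rank = 3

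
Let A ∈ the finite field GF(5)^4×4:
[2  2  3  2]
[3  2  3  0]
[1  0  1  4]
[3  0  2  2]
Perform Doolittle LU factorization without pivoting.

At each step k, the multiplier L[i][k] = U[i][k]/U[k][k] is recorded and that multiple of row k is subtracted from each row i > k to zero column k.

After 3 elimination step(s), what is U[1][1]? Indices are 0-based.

U[1][1] = 4

[col 0] pivot 2
  R1 -= 4*R0 → (0, 4, 1, 2)  (L[1][0] := 4)
  R2 -= 3*R0 → (0, 4, 2, 3)  (L[2][0] := 3)
  R3 -= 4*R0 → (0, 2, 0, 4)  (L[3][0] := 4)
[col 1] pivot 4
  R2 -= 1*R1 → (0, 0, 1, 1)  (L[2][1] := 1)
  R3 -= 3*R1 → (0, 0, 2, 3)  (L[3][1] := 3)
[col 2] pivot 1
  R3 -= 2*R2 → (0, 0, 0, 1)  (L[3][2] := 2)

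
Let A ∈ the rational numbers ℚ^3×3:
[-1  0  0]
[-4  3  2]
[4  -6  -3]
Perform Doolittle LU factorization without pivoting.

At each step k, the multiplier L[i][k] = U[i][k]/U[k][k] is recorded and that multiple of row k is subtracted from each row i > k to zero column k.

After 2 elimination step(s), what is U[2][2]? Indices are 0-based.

Step 1: pivot at (0,0) is -1.
  row1 ← row1 − (4)·row0  ⇒  L[1][0]=4, U row1=(0, 3, 2)
  row2 ← row2 − (-4)·row0  ⇒  L[2][0]=-4, U row2=(0, -6, -3)
Step 2: pivot at (1,1) is 3.
  row2 ← row2 − (-2)·row1  ⇒  L[2][1]=-2, U row2=(0, 0, 1)

U[2][2] = 1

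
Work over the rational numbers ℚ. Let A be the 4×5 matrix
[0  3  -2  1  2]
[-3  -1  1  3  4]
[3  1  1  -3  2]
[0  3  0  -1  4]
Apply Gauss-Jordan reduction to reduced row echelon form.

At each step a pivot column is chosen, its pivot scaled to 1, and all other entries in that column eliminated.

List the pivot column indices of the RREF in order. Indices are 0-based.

pivot columns: 0, 1, 2, 3

pivot(0,0): swap R0↔R1
pivot(0,0)=-3: scale R0 → (1, 1/3, -1/3, -1, -4/3)
  clear (2,0): R2 −= (3)R0 → (0, 0, 2, 0, 6)
pivot(1,1)=3: scale R1 → (0, 1, -2/3, 1/3, 2/3)
  clear (0,1): R0 −= (1/3)R1 → (1, 0, -1/9, -10/9, -14/9)
  clear (3,1): R3 −= (3)R1 → (0, 0, 2, -2, 2)
pivot(2,2)=2: scale R2 → (0, 0, 1, 0, 3)
  clear (0,2): R0 −= (-1/9)R2 → (1, 0, 0, -10/9, -11/9)
  clear (1,2): R1 −= (-2/3)R2 → (0, 1, 0, 1/3, 8/3)
  clear (3,2): R3 −= (2)R2 → (0, 0, 0, -2, -4)
pivot(3,3)=-2: scale R3 → (0, 0, 0, 1, 2)
  clear (0,3): R0 −= (-10/9)R3 → (1, 0, 0, 0, 1)
  clear (1,3): R1 −= (1/3)R3 → (0, 1, 0, 0, 2)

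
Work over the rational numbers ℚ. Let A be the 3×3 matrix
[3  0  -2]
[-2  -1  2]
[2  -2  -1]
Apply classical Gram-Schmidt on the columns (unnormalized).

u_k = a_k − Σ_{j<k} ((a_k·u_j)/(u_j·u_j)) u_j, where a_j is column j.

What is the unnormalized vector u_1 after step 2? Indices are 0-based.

Step 1: u_0 = a_0 = (3, -2, 2).
Step 2: u_1 = a_1 − (-2/17)·u_0 = (6/17, -21/17, -30/17).

u_1 = (6/17, -21/17, -30/17)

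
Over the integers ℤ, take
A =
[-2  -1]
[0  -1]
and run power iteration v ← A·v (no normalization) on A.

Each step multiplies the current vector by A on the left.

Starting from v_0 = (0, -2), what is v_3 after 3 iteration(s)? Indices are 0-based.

v_0 = (0, -2).
v_1 = A·v_0 = (2, 2).
v_2 = A·v_1 = (-6, -2).
v_3 = A·v_2 = (14, 2).

v_3 = (14, 2)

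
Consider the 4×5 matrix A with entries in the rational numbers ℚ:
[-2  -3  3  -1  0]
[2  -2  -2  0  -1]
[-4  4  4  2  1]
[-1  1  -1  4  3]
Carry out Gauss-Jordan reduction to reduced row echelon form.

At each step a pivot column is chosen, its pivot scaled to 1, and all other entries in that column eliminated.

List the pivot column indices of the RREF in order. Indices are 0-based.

[1] R0 /= -2  ⇒  (1, 3/2, -3/2, 1/2, 0)
     R1 -= 2·R0  ⇒  (0, -5, 1, -1, -1)
     R2 -= -4·R0  ⇒  (0, 10, -2, 4, 1)
     R3 -= -1·R0  ⇒  (0, 5/2, -5/2, 9/2, 3)
[2] R1 /= -5  ⇒  (0, 1, -1/5, 1/5, 1/5)
     R0 -= 3/2·R1  ⇒  (1, 0, -6/5, 1/5, -3/10)
     R2 -= 10·R1  ⇒  (0, 0, 0, 2, -1)
     R3 -= 5/2·R1  ⇒  (0, 0, -2, 4, 5/2)
[3] R2 <-> R3
[3] R2 /= -2  ⇒  (0, 0, 1, -2, -5/4)
     R0 -= -6/5·R2  ⇒  (1, 0, 0, -11/5, -9/5)
     R1 -= -1/5·R2  ⇒  (0, 1, 0, -1/5, -1/20)
[4] R3 /= 2  ⇒  (0, 0, 0, 1, -1/2)
     R0 -= -11/5·R3  ⇒  (1, 0, 0, 0, -29/10)
     R1 -= -1/5·R3  ⇒  (0, 1, 0, 0, -3/20)
     R2 -= -2·R3  ⇒  (0, 0, 1, 0, -9/4)

pivot columns: 0, 1, 2, 3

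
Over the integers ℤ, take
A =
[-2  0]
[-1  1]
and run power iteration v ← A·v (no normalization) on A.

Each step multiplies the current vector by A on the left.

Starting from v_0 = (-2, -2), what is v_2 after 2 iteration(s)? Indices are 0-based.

v_2 = (-8, -4)

v_0 = (-2, -2).
v_1 = A·v_0 = (4, 0).
v_2 = A·v_1 = (-8, -4).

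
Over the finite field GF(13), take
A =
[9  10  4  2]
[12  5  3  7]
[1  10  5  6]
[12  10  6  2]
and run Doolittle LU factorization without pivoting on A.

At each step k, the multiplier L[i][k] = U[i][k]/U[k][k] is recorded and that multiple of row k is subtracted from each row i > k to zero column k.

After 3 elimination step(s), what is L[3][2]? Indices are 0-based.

[col 0] pivot 9
  R1 -= 10*R0 → (0, 9, 2, 0)  (L[1][0] := 10)
  R2 -= 3*R0 → (0, 6, 6, 0)  (L[2][0] := 3)
  R3 -= 10*R0 → (0, 1, 5, 8)  (L[3][0] := 10)
[col 1] pivot 9
  R2 -= 5*R1 → (0, 0, 9, 0)  (L[2][1] := 5)
  R3 -= 3*R1 → (0, 0, 12, 8)  (L[3][1] := 3)
[col 2] pivot 9
  R3 -= 10*R2 → (0, 0, 0, 8)  (L[3][2] := 10)

L[3][2] = 10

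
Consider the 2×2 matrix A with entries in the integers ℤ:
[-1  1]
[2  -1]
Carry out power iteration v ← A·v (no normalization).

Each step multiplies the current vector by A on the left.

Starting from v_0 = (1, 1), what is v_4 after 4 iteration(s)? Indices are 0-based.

v_4 = (5, -7)

v_0 = (1, 1).
v_1 = A·v_0 = (0, 1).
v_2 = A·v_1 = (1, -1).
v_3 = A·v_2 = (-2, 3).
v_4 = A·v_3 = (5, -7).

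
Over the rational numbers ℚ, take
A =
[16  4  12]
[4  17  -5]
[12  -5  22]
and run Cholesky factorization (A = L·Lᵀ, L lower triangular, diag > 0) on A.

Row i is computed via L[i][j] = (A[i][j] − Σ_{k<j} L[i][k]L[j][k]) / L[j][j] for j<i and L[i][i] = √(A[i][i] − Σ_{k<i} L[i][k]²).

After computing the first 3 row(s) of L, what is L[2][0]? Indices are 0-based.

Step 1: L[0][0] = √(16) = 4.
  L[1][0] = (4) / L[0][0] = 1.
Step 2: L[1][1] = √(16) = 4.
  L[2][0] = (12) / L[0][0] = 3.
  L[2][1] = (-8) / L[1][1] = -2.
Step 3: L[2][2] = √(9) = 3.

L[2][0] = 3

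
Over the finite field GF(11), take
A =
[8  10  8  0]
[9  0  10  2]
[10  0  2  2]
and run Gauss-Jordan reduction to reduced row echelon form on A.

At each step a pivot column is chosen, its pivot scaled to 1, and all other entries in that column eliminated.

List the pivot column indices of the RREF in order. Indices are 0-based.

pivot columns: 0, 1, 2

pivot(0,0)=8: scale R0 → (1, 4, 1, 0)
  clear (1,0): R1 −= (9)R0 → (0, 8, 1, 2)
  clear (2,0): R2 −= (10)R0 → (0, 4, 3, 2)
pivot(1,1)=8: scale R1 → (0, 1, 7, 3)
  clear (0,1): R0 −= (4)R1 → (1, 0, 6, 10)
  clear (2,1): R2 −= (4)R1 → (0, 0, 8, 1)
pivot(2,2)=8: scale R2 → (0, 0, 1, 7)
  clear (0,2): R0 −= (6)R2 → (1, 0, 0, 1)
  clear (1,2): R1 −= (7)R2 → (0, 1, 0, 9)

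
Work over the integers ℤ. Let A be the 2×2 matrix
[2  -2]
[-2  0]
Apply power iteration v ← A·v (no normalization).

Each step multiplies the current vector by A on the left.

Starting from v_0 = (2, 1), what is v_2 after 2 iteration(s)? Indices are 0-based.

v_2 = (12, -4)

v_0 = (2, 1).
v_1 = A·v_0 = (2, -4).
v_2 = A·v_1 = (12, -4).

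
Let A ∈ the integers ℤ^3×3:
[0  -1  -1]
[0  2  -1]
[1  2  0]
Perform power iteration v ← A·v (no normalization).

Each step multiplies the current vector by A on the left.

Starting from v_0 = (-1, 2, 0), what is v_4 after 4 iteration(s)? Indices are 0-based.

v_4 = (-7, 5, -3)

v_0 = (-1, 2, 0).
v_1 = A·v_0 = (-2, 4, 3).
v_2 = A·v_1 = (-7, 5, 6).
v_3 = A·v_2 = (-11, 4, 3).
v_4 = A·v_3 = (-7, 5, -3).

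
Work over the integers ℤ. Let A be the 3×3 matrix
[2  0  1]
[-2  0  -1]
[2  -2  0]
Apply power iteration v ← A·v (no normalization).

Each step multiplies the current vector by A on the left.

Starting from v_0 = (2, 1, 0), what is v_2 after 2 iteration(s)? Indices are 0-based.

v_0 = (2, 1, 0).
v_1 = A·v_0 = (4, -4, 2).
v_2 = A·v_1 = (10, -10, 16).

v_2 = (10, -10, 16)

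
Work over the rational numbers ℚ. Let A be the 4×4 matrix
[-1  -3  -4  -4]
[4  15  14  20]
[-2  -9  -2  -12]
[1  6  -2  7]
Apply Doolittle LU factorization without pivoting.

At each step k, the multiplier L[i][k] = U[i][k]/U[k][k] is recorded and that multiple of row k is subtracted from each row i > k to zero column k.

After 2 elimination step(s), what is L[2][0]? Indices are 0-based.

L[2][0] = 2

k=0: U[0][0]=-1
  eliminate (1,0): mult=-4, new row 1: (0, 3, -2, 4); set L[1][0]=-4
  eliminate (2,0): mult=2, new row 2: (0, -3, 6, -4); set L[2][0]=2
  eliminate (3,0): mult=-1, new row 3: (0, 3, -6, 3); set L[3][0]=-1
k=1: U[1][1]=3
  eliminate (2,1): mult=-1, new row 2: (0, 0, 4, 0); set L[2][1]=-1
  eliminate (3,1): mult=1, new row 3: (0, 0, -4, -1); set L[3][1]=1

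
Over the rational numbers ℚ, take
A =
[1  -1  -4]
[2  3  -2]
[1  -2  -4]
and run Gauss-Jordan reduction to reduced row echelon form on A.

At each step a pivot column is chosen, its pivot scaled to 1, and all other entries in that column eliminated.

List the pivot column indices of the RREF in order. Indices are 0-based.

[1] R0 /= 1  ⇒  (1, -1, -4)
     R1 -= 2·R0  ⇒  (0, 5, 6)
     R2 -= 1·R0  ⇒  (0, -1, 0)
[2] R1 /= 5  ⇒  (0, 1, 6/5)
     R0 -= -1·R1  ⇒  (1, 0, -14/5)
     R2 -= -1·R1  ⇒  (0, 0, 6/5)
[3] R2 /= 6/5  ⇒  (0, 0, 1)
     R0 -= -14/5·R2  ⇒  (1, 0, 0)
     R1 -= 6/5·R2  ⇒  (0, 1, 0)

pivot columns: 0, 1, 2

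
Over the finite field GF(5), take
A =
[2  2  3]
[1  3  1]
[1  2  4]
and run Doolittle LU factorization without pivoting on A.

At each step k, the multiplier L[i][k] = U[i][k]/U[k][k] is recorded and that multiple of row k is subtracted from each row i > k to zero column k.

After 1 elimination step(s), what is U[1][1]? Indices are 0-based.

k=0: U[0][0]=2
  eliminate (1,0): mult=3, new row 1: (0, 2, 2); set L[1][0]=3
  eliminate (2,0): mult=3, new row 2: (0, 1, 0); set L[2][0]=3

U[1][1] = 2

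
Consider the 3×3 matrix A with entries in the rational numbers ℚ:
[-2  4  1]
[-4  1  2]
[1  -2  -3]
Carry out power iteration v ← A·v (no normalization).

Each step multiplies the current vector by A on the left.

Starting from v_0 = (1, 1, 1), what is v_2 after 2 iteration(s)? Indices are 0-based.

v_2 = (-14, -21, 17)

v_0 = (1, 1, 1).
v_1 = A·v_0 = (3, -1, -4).
v_2 = A·v_1 = (-14, -21, 17).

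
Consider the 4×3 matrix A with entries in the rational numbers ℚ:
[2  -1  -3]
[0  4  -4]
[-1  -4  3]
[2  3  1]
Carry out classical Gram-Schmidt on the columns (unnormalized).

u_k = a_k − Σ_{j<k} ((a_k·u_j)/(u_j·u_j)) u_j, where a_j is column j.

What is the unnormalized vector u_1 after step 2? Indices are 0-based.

u_1 = (-25/9, 4, -28/9, 11/9)

Step 1: u_0 = a_0 = (2, 0, -1, 2).
Step 2: u_1 = a_1 − (8/9)·u_0 = (-25/9, 4, -28/9, 11/9).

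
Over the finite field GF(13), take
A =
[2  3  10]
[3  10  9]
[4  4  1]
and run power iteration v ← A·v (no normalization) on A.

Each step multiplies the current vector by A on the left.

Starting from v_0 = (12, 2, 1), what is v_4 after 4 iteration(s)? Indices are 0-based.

v_0 = (12, 2, 1).
v_1 = A·v_0 = (1, 0, 5).
v_2 = A·v_1 = (0, 9, 9).
v_3 = A·v_2 = (0, 2, 6).
v_4 = A·v_3 = (1, 9, 1).

v_4 = (1, 9, 1)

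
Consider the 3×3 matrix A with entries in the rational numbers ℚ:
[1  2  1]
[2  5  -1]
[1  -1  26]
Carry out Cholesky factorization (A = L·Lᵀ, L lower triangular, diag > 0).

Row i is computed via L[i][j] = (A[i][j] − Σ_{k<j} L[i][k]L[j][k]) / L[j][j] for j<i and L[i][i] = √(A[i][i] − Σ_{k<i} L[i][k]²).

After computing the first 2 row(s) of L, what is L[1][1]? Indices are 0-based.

L[1][1] = 1

Step 1: L[0][0] = √(1) = 1.
  L[1][0] = (2) / L[0][0] = 2.
Step 2: L[1][1] = √(1) = 1.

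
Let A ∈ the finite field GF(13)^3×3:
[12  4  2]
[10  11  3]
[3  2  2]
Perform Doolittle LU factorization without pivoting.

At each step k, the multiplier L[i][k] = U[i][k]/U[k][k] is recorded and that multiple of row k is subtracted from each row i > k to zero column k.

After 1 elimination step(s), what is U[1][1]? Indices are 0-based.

U[1][1] = 12

Step 1: pivot at (0,0) is 12.
  row1 ← row1 − (3)·row0  ⇒  L[1][0]=3, U row1=(0, 12, 10)
  row2 ← row2 − (10)·row0  ⇒  L[2][0]=10, U row2=(0, 1, 8)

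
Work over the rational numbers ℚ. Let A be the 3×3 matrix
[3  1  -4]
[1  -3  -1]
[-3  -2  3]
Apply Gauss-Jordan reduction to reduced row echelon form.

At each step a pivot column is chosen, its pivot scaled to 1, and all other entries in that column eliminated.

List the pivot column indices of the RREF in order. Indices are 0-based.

pivot columns: 0, 1, 2

step 1: normalize row 0 (÷3) = (1, 1/3, -4/3)
  row 1: subtract 1×row0 = (0, -10/3, 1/3)
  row 2: subtract -3×row0 = (0, -1, -1)
step 2: normalize row 1 (÷-10/3) = (0, 1, -1/10)
  row 0: subtract 1/3×row1 = (1, 0, -13/10)
  row 2: subtract -1×row1 = (0, 0, -11/10)
step 3: normalize row 2 (÷-11/10) = (0, 0, 1)
  row 0: subtract -13/10×row2 = (1, 0, 0)
  row 1: subtract -1/10×row2 = (0, 1, 0)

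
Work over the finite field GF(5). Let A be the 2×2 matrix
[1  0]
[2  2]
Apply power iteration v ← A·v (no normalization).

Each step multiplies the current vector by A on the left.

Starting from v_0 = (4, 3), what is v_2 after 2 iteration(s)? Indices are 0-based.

v_2 = (4, 1)

v_0 = (4, 3).
v_1 = A·v_0 = (4, 4).
v_2 = A·v_1 = (4, 1).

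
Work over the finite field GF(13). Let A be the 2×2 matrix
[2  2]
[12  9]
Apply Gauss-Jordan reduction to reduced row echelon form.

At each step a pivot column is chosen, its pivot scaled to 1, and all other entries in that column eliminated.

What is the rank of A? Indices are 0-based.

rank = 2

pivot(0,0)=2: scale R0 → (1, 1)
  clear (1,0): R1 −= (12)R0 → (0, 10)
pivot(1,1)=10: scale R1 → (0, 1)
  clear (0,1): R0 −= (1)R1 → (1, 0)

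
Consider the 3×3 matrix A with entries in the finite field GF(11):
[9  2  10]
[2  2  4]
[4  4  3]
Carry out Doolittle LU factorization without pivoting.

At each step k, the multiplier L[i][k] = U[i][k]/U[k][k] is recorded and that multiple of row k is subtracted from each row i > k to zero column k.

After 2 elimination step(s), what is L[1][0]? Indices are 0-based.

L[1][0] = 10

Step 1: pivot at (0,0) is 9.
  row1 ← row1 − (10)·row0  ⇒  L[1][0]=10, U row1=(0, 4, 3)
  row2 ← row2 − (9)·row0  ⇒  L[2][0]=9, U row2=(0, 8, 1)
Step 2: pivot at (1,1) is 4.
  row2 ← row2 − (2)·row1  ⇒  L[2][1]=2, U row2=(0, 0, 6)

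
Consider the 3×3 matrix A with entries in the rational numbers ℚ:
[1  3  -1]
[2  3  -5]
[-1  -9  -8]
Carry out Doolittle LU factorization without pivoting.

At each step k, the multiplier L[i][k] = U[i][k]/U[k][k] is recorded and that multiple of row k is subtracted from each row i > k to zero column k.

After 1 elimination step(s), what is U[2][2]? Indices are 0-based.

U[2][2] = -9

Step 1: pivot at (0,0) is 1.
  row1 ← row1 − (2)·row0  ⇒  L[1][0]=2, U row1=(0, -3, -3)
  row2 ← row2 − (-1)·row0  ⇒  L[2][0]=-1, U row2=(0, -6, -9)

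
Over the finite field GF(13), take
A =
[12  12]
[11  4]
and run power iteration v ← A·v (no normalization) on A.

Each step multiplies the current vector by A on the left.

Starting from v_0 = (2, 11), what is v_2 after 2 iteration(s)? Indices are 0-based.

v_2 = (12, 4)

v_0 = (2, 11).
v_1 = A·v_0 = (0, 1).
v_2 = A·v_1 = (12, 4).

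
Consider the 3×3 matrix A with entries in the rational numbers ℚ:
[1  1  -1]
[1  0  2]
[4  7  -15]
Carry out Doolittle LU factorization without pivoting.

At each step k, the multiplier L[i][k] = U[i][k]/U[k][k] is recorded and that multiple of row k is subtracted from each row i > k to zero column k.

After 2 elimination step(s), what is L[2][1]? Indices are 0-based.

L[2][1] = -3

k=0: U[0][0]=1
  eliminate (1,0): mult=1, new row 1: (0, -1, 3); set L[1][0]=1
  eliminate (2,0): mult=4, new row 2: (0, 3, -11); set L[2][0]=4
k=1: U[1][1]=-1
  eliminate (2,1): mult=-3, new row 2: (0, 0, -2); set L[2][1]=-3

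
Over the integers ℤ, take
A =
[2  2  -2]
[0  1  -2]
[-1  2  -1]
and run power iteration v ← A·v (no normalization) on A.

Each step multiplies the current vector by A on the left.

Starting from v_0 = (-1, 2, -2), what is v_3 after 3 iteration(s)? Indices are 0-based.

v_3 = (6, -6, -25)

v_0 = (-1, 2, -2).
v_1 = A·v_0 = (6, 6, 7).
v_2 = A·v_1 = (10, -8, -1).
v_3 = A·v_2 = (6, -6, -25).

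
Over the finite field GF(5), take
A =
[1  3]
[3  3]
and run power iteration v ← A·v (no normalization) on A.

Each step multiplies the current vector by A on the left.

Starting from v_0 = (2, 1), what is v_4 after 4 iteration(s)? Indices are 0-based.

v_4 = (4, 0)

v_0 = (2, 1).
v_1 = A·v_0 = (0, 4).
v_2 = A·v_1 = (2, 2).
v_3 = A·v_2 = (3, 2).
v_4 = A·v_3 = (4, 0).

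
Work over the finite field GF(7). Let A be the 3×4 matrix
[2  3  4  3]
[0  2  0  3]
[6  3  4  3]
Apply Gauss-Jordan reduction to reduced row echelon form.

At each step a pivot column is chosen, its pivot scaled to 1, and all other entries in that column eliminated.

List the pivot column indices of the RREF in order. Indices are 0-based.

[1] R0 /= 2  ⇒  (1, 5, 2, 5)
     R2 -= 6·R0  ⇒  (0, 1, 6, 1)
[2] R1 /= 2  ⇒  (0, 1, 0, 5)
     R0 -= 5·R1  ⇒  (1, 0, 2, 1)
     R2 -= 1·R1  ⇒  (0, 0, 6, 3)
[3] R2 /= 6  ⇒  (0, 0, 1, 4)
     R0 -= 2·R2  ⇒  (1, 0, 0, 0)

pivot columns: 0, 1, 2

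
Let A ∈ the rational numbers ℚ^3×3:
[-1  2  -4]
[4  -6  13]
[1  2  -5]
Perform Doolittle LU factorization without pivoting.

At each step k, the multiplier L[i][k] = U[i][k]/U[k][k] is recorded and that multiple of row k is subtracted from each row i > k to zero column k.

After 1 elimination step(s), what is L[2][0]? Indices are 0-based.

[col 0] pivot -1
  R1 -= -4*R0 → (0, 2, -3)  (L[1][0] := -4)
  R2 -= -1*R0 → (0, 4, -9)  (L[2][0] := -1)

L[2][0] = -1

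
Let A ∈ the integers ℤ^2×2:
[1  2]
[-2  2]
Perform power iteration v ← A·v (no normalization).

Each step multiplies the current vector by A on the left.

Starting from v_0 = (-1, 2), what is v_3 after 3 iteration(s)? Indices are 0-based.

v_3 = (27, -18)

v_0 = (-1, 2).
v_1 = A·v_0 = (3, 6).
v_2 = A·v_1 = (15, 6).
v_3 = A·v_2 = (27, -18).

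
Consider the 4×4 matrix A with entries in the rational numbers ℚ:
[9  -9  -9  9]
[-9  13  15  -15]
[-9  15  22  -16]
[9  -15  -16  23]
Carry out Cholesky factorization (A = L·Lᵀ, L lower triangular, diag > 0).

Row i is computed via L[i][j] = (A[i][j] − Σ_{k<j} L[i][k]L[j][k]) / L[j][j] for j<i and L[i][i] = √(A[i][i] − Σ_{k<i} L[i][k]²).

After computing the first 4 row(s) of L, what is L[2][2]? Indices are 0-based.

L[2][2] = 2

Step 1: L[0][0] = √(9) = 3.
  L[1][0] = (-9) / L[0][0] = -3.
Step 2: L[1][1] = √(4) = 2.
  L[2][0] = (-9) / L[0][0] = -3.
  L[2][1] = (6) / L[1][1] = 3.
Step 3: L[2][2] = √(4) = 2.
  L[3][0] = (9) / L[0][0] = 3.
  L[3][1] = (-6) / L[1][1] = -3.
  L[3][2] = (2) / L[2][2] = 1.
Step 4: L[3][3] = √(4) = 2.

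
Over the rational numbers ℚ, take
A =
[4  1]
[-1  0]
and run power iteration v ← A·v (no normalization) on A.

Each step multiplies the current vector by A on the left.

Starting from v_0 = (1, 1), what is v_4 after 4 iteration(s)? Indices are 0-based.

v_0 = (1, 1).
v_1 = A·v_0 = (5, -1).
v_2 = A·v_1 = (19, -5).
v_3 = A·v_2 = (71, -19).
v_4 = A·v_3 = (265, -71).

v_4 = (265, -71)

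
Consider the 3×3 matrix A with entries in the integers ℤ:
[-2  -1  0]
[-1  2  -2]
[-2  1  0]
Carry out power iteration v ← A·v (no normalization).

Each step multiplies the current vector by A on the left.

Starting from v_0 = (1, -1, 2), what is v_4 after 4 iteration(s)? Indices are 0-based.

v_0 = (1, -1, 2).
v_1 = A·v_0 = (-1, -7, -3).
v_2 = A·v_1 = (9, -7, -5).
v_3 = A·v_2 = (-11, -13, -25).
v_4 = A·v_3 = (35, 35, 9).

v_4 = (35, 35, 9)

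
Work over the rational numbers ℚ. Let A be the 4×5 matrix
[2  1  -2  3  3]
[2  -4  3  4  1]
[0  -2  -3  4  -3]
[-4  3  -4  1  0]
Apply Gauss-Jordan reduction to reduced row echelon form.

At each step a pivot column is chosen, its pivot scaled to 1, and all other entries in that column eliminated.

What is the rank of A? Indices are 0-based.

[1] R0 /= 2  ⇒  (1, 1/2, -1, 3/2, 3/2)
     R1 -= 2·R0  ⇒  (0, -5, 5, 1, -2)
     R3 -= -4·R0  ⇒  (0, 5, -8, 7, 6)
[2] R1 /= -5  ⇒  (0, 1, -1, -1/5, 2/5)
     R0 -= 1/2·R1  ⇒  (1, 0, -1/2, 8/5, 13/10)
     R2 -= -2·R1  ⇒  (0, 0, -5, 18/5, -11/5)
     R3 -= 5·R1  ⇒  (0, 0, -3, 8, 4)
[3] R2 /= -5  ⇒  (0, 0, 1, -18/25, 11/25)
     R0 -= -1/2·R2  ⇒  (1, 0, 0, 31/25, 38/25)
     R1 -= -1·R2  ⇒  (0, 1, 0, -23/25, 21/25)
     R3 -= -3·R2  ⇒  (0, 0, 0, 146/25, 133/25)
[4] R3 /= 146/25  ⇒  (0, 0, 0, 1, 133/146)
     R0 -= 31/25·R3  ⇒  (1, 0, 0, 0, 57/146)
     R1 -= -23/25·R3  ⇒  (0, 1, 0, 0, 245/146)
     R2 -= -18/25·R3  ⇒  (0, 0, 1, 0, 80/73)

rank = 4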